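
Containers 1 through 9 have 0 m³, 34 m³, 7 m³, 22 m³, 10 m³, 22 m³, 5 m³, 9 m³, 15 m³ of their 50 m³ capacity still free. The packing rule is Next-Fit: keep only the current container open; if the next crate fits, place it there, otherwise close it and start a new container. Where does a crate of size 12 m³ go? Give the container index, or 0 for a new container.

Next-Fit only looks at container 9, which has 15 m³ free.
12 m³ fits there.

9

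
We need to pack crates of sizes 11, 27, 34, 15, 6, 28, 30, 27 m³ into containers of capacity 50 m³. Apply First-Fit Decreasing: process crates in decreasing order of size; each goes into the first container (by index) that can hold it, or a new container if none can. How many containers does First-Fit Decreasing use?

5 containers

Sorted descending: 34, 30, 28, 27, 27, 15, 11, 6.
container 1: place 34 m³, 16 m³ left
container 2: place 30 m³, 20 m³ left
container 3: place 28 m³, 22 m³ left
container 4: place 27 m³, 23 m³ left
container 5: place 27 m³, 23 m³ left
container 1: place 15 m³, 1 m³ left
container 2: place 11 m³, 9 m³ left
container 2: place 6 m³, 3 m³ left
Final containers: [34,15] [30,11,6] [28] [27] [27].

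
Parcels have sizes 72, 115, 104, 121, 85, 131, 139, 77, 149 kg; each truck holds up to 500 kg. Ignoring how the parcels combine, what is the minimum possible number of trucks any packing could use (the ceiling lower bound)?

Total size = 72 + 115 + 104 + 121 + 85 + 131 + 139 + 77 + 149 = 993 kg.
⌈993 / 500⌉ = 2.

2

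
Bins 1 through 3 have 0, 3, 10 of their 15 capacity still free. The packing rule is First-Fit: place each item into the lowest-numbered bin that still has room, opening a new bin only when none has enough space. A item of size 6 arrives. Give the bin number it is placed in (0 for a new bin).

3

Bins with room: bin 3 (10).
The first with room is bin 3.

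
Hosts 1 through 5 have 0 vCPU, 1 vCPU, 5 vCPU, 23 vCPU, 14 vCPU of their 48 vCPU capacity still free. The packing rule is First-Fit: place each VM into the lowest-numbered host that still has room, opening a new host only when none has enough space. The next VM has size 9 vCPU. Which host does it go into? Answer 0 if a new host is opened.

Hosts with room: host 4 (23 vCPU), host 5 (14 vCPU).
The first with room is host 4.

4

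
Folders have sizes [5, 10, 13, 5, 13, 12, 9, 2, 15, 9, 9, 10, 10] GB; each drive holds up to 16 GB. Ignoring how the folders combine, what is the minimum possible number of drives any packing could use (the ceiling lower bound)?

8

Total size = 5 + 10 + 13 + 5 + 13 + 12 + 9 + 2 + 15 + 9 + 9 + 10 + 10 = 122 GB.
⌈122 / 16⌉ = 8.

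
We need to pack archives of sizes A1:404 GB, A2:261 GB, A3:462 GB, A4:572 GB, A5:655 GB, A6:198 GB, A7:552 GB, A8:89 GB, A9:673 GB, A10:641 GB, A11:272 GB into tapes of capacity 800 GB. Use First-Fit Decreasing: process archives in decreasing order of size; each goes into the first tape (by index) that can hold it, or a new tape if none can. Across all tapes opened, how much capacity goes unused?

Sorted descending: 673, 655, 641, 572, 552, 462, 404, 272, 261, 198, 89.
673 GB → tape 1 (remaining 127 GB)
655 GB → tape 2 (remaining 145 GB)
641 GB → tape 3 (remaining 159 GB)
572 GB → tape 4 (remaining 228 GB)
552 GB → tape 5 (remaining 248 GB)
462 GB → tape 6 (remaining 338 GB)
404 GB → tape 7 (remaining 396 GB)
272 GB → tape 6 (remaining 66 GB)
261 GB → tape 7 (remaining 135 GB)
198 GB → tape 4 (remaining 30 GB)
89 GB → tape 1 (remaining 38 GB)
7 tapes × 800 GB = 5600 GB; used 4779 GB; unused 821 GB.

821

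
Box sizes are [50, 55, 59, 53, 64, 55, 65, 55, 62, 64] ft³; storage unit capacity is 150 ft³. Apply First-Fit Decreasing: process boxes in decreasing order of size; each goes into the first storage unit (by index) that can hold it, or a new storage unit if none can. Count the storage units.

5

Sorted descending: 65, 64, 64, 62, 59, 55, 55, 55, 53, 50.
65 ft³ → storage unit 1 (remaining 85 ft³)
64 ft³ → storage unit 1 (remaining 21 ft³)
64 ft³ → storage unit 2 (remaining 86 ft³)
62 ft³ → storage unit 2 (remaining 24 ft³)
59 ft³ → storage unit 3 (remaining 91 ft³)
55 ft³ → storage unit 3 (remaining 36 ft³)
55 ft³ → storage unit 4 (remaining 95 ft³)
55 ft³ → storage unit 4 (remaining 40 ft³)
53 ft³ → storage unit 5 (remaining 97 ft³)
50 ft³ → storage unit 5 (remaining 47 ft³)
Final storage units: [65,64] [64,62] [59,55] [55,55] [53,50].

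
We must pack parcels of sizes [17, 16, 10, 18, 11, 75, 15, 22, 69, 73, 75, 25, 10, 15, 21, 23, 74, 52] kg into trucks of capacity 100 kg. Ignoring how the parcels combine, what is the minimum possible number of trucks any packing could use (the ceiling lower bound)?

7

Total size = 17 + 16 + 10 + 18 + 11 + 75 + 15 + 22 + 69 + 73 + 75 + 25 + 10 + 15 + 21 + 23 + 74 + 52 = 621 kg.
⌈621 / 100⌉ = 7.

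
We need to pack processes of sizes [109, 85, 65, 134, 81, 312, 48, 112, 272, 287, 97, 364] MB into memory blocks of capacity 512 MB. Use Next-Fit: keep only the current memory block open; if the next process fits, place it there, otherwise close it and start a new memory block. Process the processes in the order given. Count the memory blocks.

memory block 1: place 109 MB, 403 MB left
memory block 1: place 85 MB, 318 MB left
memory block 1: place 65 MB, 253 MB left
memory block 1: place 134 MB, 119 MB left
memory block 1: place 81 MB, 38 MB left
memory block 2: place 312 MB, 200 MB left
memory block 2: place 48 MB, 152 MB left
memory block 2: place 112 MB, 40 MB left
memory block 3: place 272 MB, 240 MB left
memory block 4: place 287 MB, 225 MB left
memory block 4: place 97 MB, 128 MB left
memory block 5: place 364 MB, 148 MB left
Final memory blocks: [109,85,65,134,81] [312,48,112] [272] [287,97] [364].

5 memory blocks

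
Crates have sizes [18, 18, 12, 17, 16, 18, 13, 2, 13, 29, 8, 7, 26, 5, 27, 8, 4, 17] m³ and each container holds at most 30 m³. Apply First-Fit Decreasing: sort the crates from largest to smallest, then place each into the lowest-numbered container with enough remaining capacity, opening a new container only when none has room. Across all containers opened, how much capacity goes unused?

Sorted descending: 29, 27, 26, 18, 18, 18, 17, 17, 16, 13, 13, 12, 8, 8, 7, 5, 4, 2.
29 m³ → container 1 (remaining 1 m³)
27 m³ → container 2 (remaining 3 m³)
26 m³ → container 3 (remaining 4 m³)
18 m³ → container 4 (remaining 12 m³)
18 m³ → container 5 (remaining 12 m³)
18 m³ → container 6 (remaining 12 m³)
17 m³ → container 7 (remaining 13 m³)
17 m³ → container 8 (remaining 13 m³)
16 m³ → container 9 (remaining 14 m³)
13 m³ → container 7 (remaining 0 m³)
13 m³ → container 8 (remaining 0 m³)
12 m³ → container 4 (remaining 0 m³)
8 m³ → container 5 (remaining 4 m³)
8 m³ → container 6 (remaining 4 m³)
7 m³ → container 9 (remaining 7 m³)
5 m³ → container 9 (remaining 2 m³)
4 m³ → container 3 (remaining 0 m³)
2 m³ → container 2 (remaining 1 m³)
9 containers × 30 m³ = 270 m³; used 258 m³; unused 12 m³.

12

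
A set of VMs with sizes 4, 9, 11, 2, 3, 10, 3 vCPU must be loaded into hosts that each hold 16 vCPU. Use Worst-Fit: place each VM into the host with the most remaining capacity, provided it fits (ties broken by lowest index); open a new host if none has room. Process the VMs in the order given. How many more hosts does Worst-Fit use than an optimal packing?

0

Worst-Fit: [4,9,3] [11,2] [10,3] → 3 hosts.
Total size 42 vCPU; any packing needs at least ⌈42/16⌉ = 3 hosts.
So 3 is already optimal.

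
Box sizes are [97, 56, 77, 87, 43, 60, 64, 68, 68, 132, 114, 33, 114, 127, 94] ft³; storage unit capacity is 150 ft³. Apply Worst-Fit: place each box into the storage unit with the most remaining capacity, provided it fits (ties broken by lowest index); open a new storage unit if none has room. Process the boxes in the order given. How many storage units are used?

Put 97 ft³ in storage unit 1; 53 ft³ remain.
Put 56 ft³ in storage unit 2; 94 ft³ remain.
Put 77 ft³ in storage unit 2; 17 ft³ remain.
Put 87 ft³ in storage unit 3; 63 ft³ remain.
Put 43 ft³ in storage unit 3; 20 ft³ remain.
Put 60 ft³ in storage unit 4; 90 ft³ remain.
Put 64 ft³ in storage unit 4; 26 ft³ remain.
Put 68 ft³ in storage unit 5; 82 ft³ remain.
Put 68 ft³ in storage unit 5; 14 ft³ remain.
Put 132 ft³ in storage unit 6; 18 ft³ remain.
Put 114 ft³ in storage unit 7; 36 ft³ remain.
Put 33 ft³ in storage unit 1; 20 ft³ remain.
Put 114 ft³ in storage unit 8; 36 ft³ remain.
Put 127 ft³ in storage unit 9; 23 ft³ remain.
Put 94 ft³ in storage unit 10; 56 ft³ remain.
Final storage units: [97,33] [56,77] [87,43] [60,64] [68,68] [132] [114] [114] [127] [94].

10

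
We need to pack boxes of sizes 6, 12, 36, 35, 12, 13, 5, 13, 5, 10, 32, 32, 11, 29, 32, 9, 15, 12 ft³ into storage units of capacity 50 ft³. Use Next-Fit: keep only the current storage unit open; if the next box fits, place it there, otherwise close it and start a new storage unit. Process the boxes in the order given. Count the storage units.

storage unit 1: place 6 ft³, 44 ft³ left
storage unit 1: place 12 ft³, 32 ft³ left
storage unit 2: place 36 ft³, 14 ft³ left
storage unit 3: place 35 ft³, 15 ft³ left
storage unit 3: place 12 ft³, 3 ft³ left
storage unit 4: place 13 ft³, 37 ft³ left
storage unit 4: place 5 ft³, 32 ft³ left
storage unit 4: place 13 ft³, 19 ft³ left
storage unit 4: place 5 ft³, 14 ft³ left
storage unit 4: place 10 ft³, 4 ft³ left
storage unit 5: place 32 ft³, 18 ft³ left
storage unit 6: place 32 ft³, 18 ft³ left
storage unit 6: place 11 ft³, 7 ft³ left
storage unit 7: place 29 ft³, 21 ft³ left
storage unit 8: place 32 ft³, 18 ft³ left
storage unit 8: place 9 ft³, 9 ft³ left
storage unit 9: place 15 ft³, 35 ft³ left
storage unit 9: place 12 ft³, 23 ft³ left

9 storage units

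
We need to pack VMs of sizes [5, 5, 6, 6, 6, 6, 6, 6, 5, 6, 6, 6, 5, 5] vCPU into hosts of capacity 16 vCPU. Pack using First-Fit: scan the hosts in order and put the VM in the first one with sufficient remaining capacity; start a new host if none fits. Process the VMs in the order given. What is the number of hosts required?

6 hosts

Put 5 vCPU in host 1; 11 vCPU remain.
Put 5 vCPU in host 1; 6 vCPU remain.
Put 6 vCPU in host 1; 0 vCPU remain.
Put 6 vCPU in host 2; 10 vCPU remain.
Put 6 vCPU in host 2; 4 vCPU remain.
Put 6 vCPU in host 3; 10 vCPU remain.
Put 6 vCPU in host 3; 4 vCPU remain.
Put 6 vCPU in host 4; 10 vCPU remain.
Put 5 vCPU in host 4; 5 vCPU remain.
Put 6 vCPU in host 5; 10 vCPU remain.
Put 6 vCPU in host 5; 4 vCPU remain.
Put 6 vCPU in host 6; 10 vCPU remain.
Put 5 vCPU in host 4; 0 vCPU remain.
Put 5 vCPU in host 6; 5 vCPU remain.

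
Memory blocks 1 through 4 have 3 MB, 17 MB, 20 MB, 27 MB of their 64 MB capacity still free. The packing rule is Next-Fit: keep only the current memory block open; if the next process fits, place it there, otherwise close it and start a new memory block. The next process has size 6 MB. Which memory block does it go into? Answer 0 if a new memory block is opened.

Next-Fit only looks at memory block 4, which has 27 MB free.
6 MB fits there.

4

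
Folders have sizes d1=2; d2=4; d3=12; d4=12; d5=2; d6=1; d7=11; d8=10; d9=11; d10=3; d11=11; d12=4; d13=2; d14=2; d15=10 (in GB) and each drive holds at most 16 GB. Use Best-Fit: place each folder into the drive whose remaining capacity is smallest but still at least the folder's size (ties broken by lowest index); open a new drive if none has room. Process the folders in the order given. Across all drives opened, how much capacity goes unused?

drive 1: place d1 (2 GB), 14 GB left
drive 1: place d2 (4 GB), 10 GB left
drive 2: place d3 (12 GB), 4 GB left
drive 3: place d4 (12 GB), 4 GB left
drive 2: place d5 (2 GB), 2 GB left
drive 2: place d6 (1 GB), 1 GB left
drive 4: place d7 (11 GB), 5 GB left
drive 1: place d8 (10 GB), 0 GB left
drive 5: place d9 (11 GB), 5 GB left
drive 3: place d10 (3 GB), 1 GB left
drive 6: place d11 (11 GB), 5 GB left
drive 4: place d12 (4 GB), 1 GB left
drive 5: place d13 (2 GB), 3 GB left
drive 5: place d14 (2 GB), 1 GB left
drive 7: place d15 (10 GB), 6 GB left
7 drives × 16 GB = 112 GB; used 97 GB; unused 15 GB.

15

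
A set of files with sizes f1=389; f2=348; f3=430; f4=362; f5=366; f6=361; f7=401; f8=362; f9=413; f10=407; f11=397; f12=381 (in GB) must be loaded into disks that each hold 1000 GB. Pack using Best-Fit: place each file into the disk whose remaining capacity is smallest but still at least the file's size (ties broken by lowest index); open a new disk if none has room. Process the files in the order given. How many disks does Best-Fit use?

6

disk 1: place f1 (389 GB), 611 GB left
disk 1: place f2 (348 GB), 263 GB left
disk 2: place f3 (430 GB), 570 GB left
disk 2: place f4 (362 GB), 208 GB left
disk 3: place f5 (366 GB), 634 GB left
disk 3: place f6 (361 GB), 273 GB left
disk 4: place f7 (401 GB), 599 GB left
disk 4: place f8 (362 GB), 237 GB left
disk 5: place f9 (413 GB), 587 GB left
disk 5: place f10 (407 GB), 180 GB left
disk 6: place f11 (397 GB), 603 GB left
disk 6: place f12 (381 GB), 222 GB left
Final disks: [389,348] [430,362] [366,361] [401,362] [413,407] [397,381].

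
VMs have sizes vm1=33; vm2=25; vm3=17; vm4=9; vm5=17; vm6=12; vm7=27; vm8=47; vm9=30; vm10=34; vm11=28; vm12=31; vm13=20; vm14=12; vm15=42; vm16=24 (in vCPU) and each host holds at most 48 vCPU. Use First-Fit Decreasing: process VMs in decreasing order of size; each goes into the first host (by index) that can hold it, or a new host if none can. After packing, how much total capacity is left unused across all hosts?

72

Sorted descending: 47, 42, 34, 33, 31, 30, 28, 27, 25, 24, 20, 17, 17, 12, 12, 9.
Put 47 vCPU in host 1; 1 vCPU remain.
Put 42 vCPU in host 2; 6 vCPU remain.
Put 34 vCPU in host 3; 14 vCPU remain.
Put 33 vCPU in host 4; 15 vCPU remain.
Put 31 vCPU in host 5; 17 vCPU remain.
Put 30 vCPU in host 6; 18 vCPU remain.
Put 28 vCPU in host 7; 20 vCPU remain.
Put 27 vCPU in host 8; 21 vCPU remain.
Put 25 vCPU in host 9; 23 vCPU remain.
Put 24 vCPU in host 10; 24 vCPU remain.
Put 20 vCPU in host 7; 0 vCPU remain.
Put 17 vCPU in host 5; 0 vCPU remain.
Put 17 vCPU in host 6; 1 vCPU remain.
Put 12 vCPU in host 3; 2 vCPU remain.
Put 12 vCPU in host 4; 3 vCPU remain.
Put 9 vCPU in host 8; 12 vCPU remain.
10 hosts × 48 vCPU = 480 vCPU; used 408 vCPU; unused 72 vCPU.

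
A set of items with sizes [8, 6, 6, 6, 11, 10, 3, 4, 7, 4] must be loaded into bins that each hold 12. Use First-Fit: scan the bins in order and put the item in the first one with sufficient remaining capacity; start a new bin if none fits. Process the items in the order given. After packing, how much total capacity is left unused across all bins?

bin 1: place 8, 4 left
bin 2: place 6, 6 left
bin 2: place 6, 0 left
bin 3: place 6, 6 left
bin 4: place 11, 1 left
bin 5: place 10, 2 left
bin 1: place 3, 1 left
bin 3: place 4, 2 left
bin 6: place 7, 5 left
bin 6: place 4, 1 left
6 bins × 12 = 72; used 65; unused 7.

7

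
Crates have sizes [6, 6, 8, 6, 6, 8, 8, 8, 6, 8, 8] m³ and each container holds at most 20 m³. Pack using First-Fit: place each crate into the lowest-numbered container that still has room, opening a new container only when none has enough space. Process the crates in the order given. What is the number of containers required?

5 containers

6 m³ → container 1 (remaining 14 m³)
6 m³ → container 1 (remaining 8 m³)
8 m³ → container 1 (remaining 0 m³)
6 m³ → container 2 (remaining 14 m³)
6 m³ → container 2 (remaining 8 m³)
8 m³ → container 2 (remaining 0 m³)
8 m³ → container 3 (remaining 12 m³)
8 m³ → container 3 (remaining 4 m³)
6 m³ → container 4 (remaining 14 m³)
8 m³ → container 4 (remaining 6 m³)
8 m³ → container 5 (remaining 12 m³)
Final containers: [6,6,8] [6,6,8] [8,8] [6,8] [8].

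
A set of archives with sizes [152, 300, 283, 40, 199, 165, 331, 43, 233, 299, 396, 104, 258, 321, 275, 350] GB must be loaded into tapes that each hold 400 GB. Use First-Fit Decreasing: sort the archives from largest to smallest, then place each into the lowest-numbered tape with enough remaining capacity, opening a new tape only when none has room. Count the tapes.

Sorted descending: 396, 350, 331, 321, 300, 299, 283, 275, 258, 233, 199, 165, 152, 104, 43, 40.
Put 396 GB in tape 1; 4 GB remain.
Put 350 GB in tape 2; 50 GB remain.
Put 331 GB in tape 3; 69 GB remain.
Put 321 GB in tape 4; 79 GB remain.
Put 300 GB in tape 5; 100 GB remain.
Put 299 GB in tape 6; 101 GB remain.
Put 283 GB in tape 7; 117 GB remain.
Put 275 GB in tape 8; 125 GB remain.
Put 258 GB in tape 9; 142 GB remain.
Put 233 GB in tape 10; 167 GB remain.
Put 199 GB in tape 11; 201 GB remain.
Put 165 GB in tape 10; 2 GB remain.
Put 152 GB in tape 11; 49 GB remain.
Put 104 GB in tape 7; 13 GB remain.
Put 43 GB in tape 2; 7 GB remain.
Put 40 GB in tape 3; 29 GB remain.

11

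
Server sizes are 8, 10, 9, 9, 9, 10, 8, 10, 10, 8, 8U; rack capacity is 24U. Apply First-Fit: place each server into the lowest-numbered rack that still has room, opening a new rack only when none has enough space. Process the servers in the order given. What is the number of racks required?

6

Put 8U in rack 1; 16U remain.
Put 10U in rack 1; 6U remain.
Put 9U in rack 2; 15U remain.
Put 9U in rack 2; 6U remain.
Put 9U in rack 3; 15U remain.
Put 10U in rack 3; 5U remain.
Put 8U in rack 4; 16U remain.
Put 10U in rack 4; 6U remain.
Put 10U in rack 5; 14U remain.
Put 8U in rack 5; 6U remain.
Put 8U in rack 6; 16U remain.
Final racks: [8,10] [9,9] [9,10] [8,10] [10,8] [8].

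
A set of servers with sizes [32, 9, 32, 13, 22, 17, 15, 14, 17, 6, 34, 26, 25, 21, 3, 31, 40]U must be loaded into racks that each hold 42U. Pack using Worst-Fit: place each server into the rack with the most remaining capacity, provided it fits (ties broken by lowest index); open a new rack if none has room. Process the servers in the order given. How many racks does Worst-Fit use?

11

Put 32U in rack 1; 10U remain.
Put 9U in rack 1; 1U remain.
Put 32U in rack 2; 10U remain.
Put 13U in rack 3; 29U remain.
Put 22U in rack 3; 7U remain.
Put 17U in rack 4; 25U remain.
Put 15U in rack 4; 10U remain.
Put 14U in rack 5; 28U remain.
Put 17U in rack 5; 11U remain.
Put 6U in rack 5; 5U remain.
Put 34U in rack 6; 8U remain.
Put 26U in rack 7; 16U remain.
Put 25U in rack 8; 17U remain.
Put 21U in rack 9; 21U remain.
Put 3U in rack 9; 18U remain.
Put 31U in rack 10; 11U remain.
Put 40U in rack 11; 2U remain.
Final racks: [32,9] [32] [13,22] [17,15] [14,17,6] [34] [26] [25] [21,3] [31] [40].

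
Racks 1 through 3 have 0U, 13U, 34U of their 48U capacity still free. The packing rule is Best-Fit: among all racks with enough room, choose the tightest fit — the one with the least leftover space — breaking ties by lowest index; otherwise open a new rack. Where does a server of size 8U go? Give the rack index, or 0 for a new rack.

Racks with room: rack 2 (13U), rack 3 (34U).
Tightest fit is rack 2 with 13U free.

2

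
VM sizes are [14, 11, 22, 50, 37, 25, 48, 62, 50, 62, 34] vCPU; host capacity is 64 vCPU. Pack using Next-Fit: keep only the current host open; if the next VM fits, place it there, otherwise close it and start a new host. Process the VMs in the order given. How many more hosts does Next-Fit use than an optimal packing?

1

Next-Fit: [14,11,22] [50] [37,25] [48] [62] [50] [62] [34] → 8 hosts.
Total size 415 vCPU; any packing needs at least ⌈415/64⌉ = 7 hosts.
An optimal packing achieves that bound: [62] [62] [50,14] [50,11] [48] [37,25] [34,22] → 7 hosts.
Excess: 8 − 7 = 1.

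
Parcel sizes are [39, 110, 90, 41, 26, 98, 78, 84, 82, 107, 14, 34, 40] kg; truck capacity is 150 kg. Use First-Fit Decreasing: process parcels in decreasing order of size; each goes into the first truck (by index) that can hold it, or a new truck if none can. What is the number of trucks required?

7 trucks

Sorted descending: 110, 107, 98, 90, 84, 82, 78, 41, 40, 39, 34, 26, 14.
truck 1: place 110 kg, 40 kg left
truck 2: place 107 kg, 43 kg left
truck 3: place 98 kg, 52 kg left
truck 4: place 90 kg, 60 kg left
truck 5: place 84 kg, 66 kg left
truck 6: place 82 kg, 68 kg left
truck 7: place 78 kg, 72 kg left
truck 2: place 41 kg, 2 kg left
truck 1: place 40 kg, 0 kg left
truck 3: place 39 kg, 13 kg left
truck 4: place 34 kg, 26 kg left
truck 4: place 26 kg, 0 kg left
truck 5: place 14 kg, 52 kg left
Final trucks: [110,40] [107,41] [98,39] [90,34,26] [84,14] [82] [78].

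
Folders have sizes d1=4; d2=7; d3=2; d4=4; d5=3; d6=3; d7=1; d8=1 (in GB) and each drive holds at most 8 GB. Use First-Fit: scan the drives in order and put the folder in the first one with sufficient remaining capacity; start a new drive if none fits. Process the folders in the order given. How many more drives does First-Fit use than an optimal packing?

First-Fit: [4,2,1,1] [7] [4,3] [3] → 4 drives.
Total size 25 GB; any packing needs at least ⌈25/8⌉ = 4 drives.
So 4 is already optimal.

0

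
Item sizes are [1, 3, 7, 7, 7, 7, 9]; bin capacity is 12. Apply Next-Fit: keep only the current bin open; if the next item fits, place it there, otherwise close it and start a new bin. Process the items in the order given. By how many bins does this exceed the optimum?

Next-Fit: [1,3,7] [7] [7] [7] [9] → 5 bins.
5 items exceed 6 (half the capacity), and no two of those can share a bin, so at least 5 bins are needed.
So 5 is already optimal.

0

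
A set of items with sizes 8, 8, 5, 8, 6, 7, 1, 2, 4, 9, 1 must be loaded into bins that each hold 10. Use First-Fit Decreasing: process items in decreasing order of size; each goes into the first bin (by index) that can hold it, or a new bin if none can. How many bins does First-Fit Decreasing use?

7

Sorted descending: 9, 8, 8, 8, 7, 6, 5, 4, 2, 1, 1.
Put 9 in bin 1; 1 remain.
Put 8 in bin 2; 2 remain.
Put 8 in bin 3; 2 remain.
Put 8 in bin 4; 2 remain.
Put 7 in bin 5; 3 remain.
Put 6 in bin 6; 4 remain.
Put 5 in bin 7; 5 remain.
Put 4 in bin 6; 0 remain.
Put 2 in bin 2; 0 remain.
Put 1 in bin 1; 0 remain.
Put 1 in bin 3; 1 remain.
Final bins: [9,1] [8,2] [8,1] [8] [7] [6,4] [5].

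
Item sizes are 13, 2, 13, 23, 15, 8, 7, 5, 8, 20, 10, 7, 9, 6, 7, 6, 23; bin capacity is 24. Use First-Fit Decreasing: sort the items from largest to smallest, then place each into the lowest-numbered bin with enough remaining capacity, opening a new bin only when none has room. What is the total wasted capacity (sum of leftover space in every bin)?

Sorted descending: 23, 23, 20, 15, 13, 13, 10, 9, 8, 8, 7, 7, 7, 6, 6, 5, 2.
bin 1: place 23, 1 left
bin 2: place 23, 1 left
bin 3: place 20, 4 left
bin 4: place 15, 9 left
bin 5: place 13, 11 left
bin 6: place 13, 11 left
bin 5: place 10, 1 left
bin 4: place 9, 0 left
bin 6: place 8, 3 left
bin 7: place 8, 16 left
bin 7: place 7, 9 left
bin 7: place 7, 2 left
bin 8: place 7, 17 left
bin 8: place 6, 11 left
bin 8: place 6, 5 left
bin 8: place 5, 0 left
bin 3: place 2, 2 left
8 bins × 24 = 192; used 182; unused 10.

10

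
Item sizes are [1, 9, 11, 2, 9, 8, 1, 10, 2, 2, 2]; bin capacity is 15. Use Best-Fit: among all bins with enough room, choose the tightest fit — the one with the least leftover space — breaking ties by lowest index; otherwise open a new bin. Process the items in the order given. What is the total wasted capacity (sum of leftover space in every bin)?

Put 1 in bin 1; 14 remain.
Put 9 in bin 1; 5 remain.
Put 11 in bin 2; 4 remain.
Put 2 in bin 2; 2 remain.
Put 9 in bin 3; 6 remain.
Put 8 in bin 4; 7 remain.
Put 1 in bin 2; 1 remain.
Put 10 in bin 5; 5 remain.
Put 2 in bin 1; 3 remain.
Put 2 in bin 1; 1 remain.
Put 2 in bin 5; 3 remain.
5 bins × 15 = 75; used 57; unused 18.

18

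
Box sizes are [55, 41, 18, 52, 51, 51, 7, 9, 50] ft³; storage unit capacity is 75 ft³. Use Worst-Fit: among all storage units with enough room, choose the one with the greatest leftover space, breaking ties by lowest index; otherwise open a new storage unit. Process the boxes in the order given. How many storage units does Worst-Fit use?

storage unit 1: place 55 ft³, 20 ft³ left
storage unit 2: place 41 ft³, 34 ft³ left
storage unit 2: place 18 ft³, 16 ft³ left
storage unit 3: place 52 ft³, 23 ft³ left
storage unit 4: place 51 ft³, 24 ft³ left
storage unit 5: place 51 ft³, 24 ft³ left
storage unit 4: place 7 ft³, 17 ft³ left
storage unit 5: place 9 ft³, 15 ft³ left
storage unit 6: place 50 ft³, 25 ft³ left

6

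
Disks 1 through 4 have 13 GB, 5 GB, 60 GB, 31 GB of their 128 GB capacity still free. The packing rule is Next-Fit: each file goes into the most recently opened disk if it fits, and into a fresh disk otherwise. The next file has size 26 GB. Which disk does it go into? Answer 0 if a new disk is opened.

Next-Fit only looks at disk 4, which has 31 GB free.
26 GB fits there.

4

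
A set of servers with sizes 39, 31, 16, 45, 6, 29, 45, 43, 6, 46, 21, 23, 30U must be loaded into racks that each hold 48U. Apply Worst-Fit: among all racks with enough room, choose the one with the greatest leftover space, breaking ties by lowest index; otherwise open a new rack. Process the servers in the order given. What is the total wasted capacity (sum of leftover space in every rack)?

rack 1: place 39U, 9U left
rack 2: place 31U, 17U left
rack 2: place 16U, 1U left
rack 3: place 45U, 3U left
rack 1: place 6U, 3U left
rack 4: place 29U, 19U left
rack 5: place 45U, 3U left
rack 6: place 43U, 5U left
rack 4: place 6U, 13U left
rack 7: place 46U, 2U left
rack 8: place 21U, 27U left
rack 8: place 23U, 4U left
rack 9: place 30U, 18U left
9 racks × 48U = 432U; used 380U; unused 52U.

52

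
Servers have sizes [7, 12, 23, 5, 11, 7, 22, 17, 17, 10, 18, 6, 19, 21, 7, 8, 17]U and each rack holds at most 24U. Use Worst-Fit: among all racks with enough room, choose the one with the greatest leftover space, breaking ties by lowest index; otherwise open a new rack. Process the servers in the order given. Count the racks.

Put 7U in rack 1; 17U remain.
Put 12U in rack 1; 5U remain.
Put 23U in rack 2; 1U remain.
Put 5U in rack 1; 0U remain.
Put 11U in rack 3; 13U remain.
Put 7U in rack 3; 6U remain.
Put 22U in rack 4; 2U remain.
Put 17U in rack 5; 7U remain.
Put 17U in rack 6; 7U remain.
Put 10U in rack 7; 14U remain.
Put 18U in rack 8; 6U remain.
Put 6U in rack 7; 8U remain.
Put 19U in rack 9; 5U remain.
Put 21U in rack 10; 3U remain.
Put 7U in rack 7; 1U remain.
Put 8U in rack 11; 16U remain.
Put 17U in rack 12; 7U remain.
Final racks: [7,12,5] [23] [11,7] [22] [17] [17] [10,6,7] [18] [19] [21] [8] [17].

12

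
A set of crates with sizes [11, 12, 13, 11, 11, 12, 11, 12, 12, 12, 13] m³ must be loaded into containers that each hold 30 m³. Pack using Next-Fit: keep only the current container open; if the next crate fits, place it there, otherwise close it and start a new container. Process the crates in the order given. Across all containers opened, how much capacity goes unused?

50

11 m³ → container 1 (remaining 19 m³)
12 m³ → container 1 (remaining 7 m³)
13 m³ → container 2 (remaining 17 m³)
11 m³ → container 2 (remaining 6 m³)
11 m³ → container 3 (remaining 19 m³)
12 m³ → container 3 (remaining 7 m³)
11 m³ → container 4 (remaining 19 m³)
12 m³ → container 4 (remaining 7 m³)
12 m³ → container 5 (remaining 18 m³)
12 m³ → container 5 (remaining 6 m³)
13 m³ → container 6 (remaining 17 m³)
6 containers × 30 m³ = 180 m³; used 130 m³; unused 50 m³.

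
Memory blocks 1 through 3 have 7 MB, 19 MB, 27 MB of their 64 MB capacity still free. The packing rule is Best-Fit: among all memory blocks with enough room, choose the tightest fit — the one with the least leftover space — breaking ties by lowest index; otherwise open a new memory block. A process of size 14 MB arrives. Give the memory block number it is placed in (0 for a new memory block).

Memory blocks with room: memory block 2 (19 MB), memory block 3 (27 MB).
Tightest fit is memory block 2 with 19 MB free.

2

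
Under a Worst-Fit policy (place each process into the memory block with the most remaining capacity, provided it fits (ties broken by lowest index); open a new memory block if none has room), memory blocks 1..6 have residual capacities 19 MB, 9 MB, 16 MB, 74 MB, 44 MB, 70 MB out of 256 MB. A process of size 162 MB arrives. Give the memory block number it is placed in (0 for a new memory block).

0

No memory block has ≥ 162 MB free, so a new memory block is opened.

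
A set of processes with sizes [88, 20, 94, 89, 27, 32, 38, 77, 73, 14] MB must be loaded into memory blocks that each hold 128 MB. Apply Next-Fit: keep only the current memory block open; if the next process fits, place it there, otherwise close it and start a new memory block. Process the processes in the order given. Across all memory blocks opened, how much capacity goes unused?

Put 88 MB in memory block 1; 40 MB remain.
Put 20 MB in memory block 1; 20 MB remain.
Put 94 MB in memory block 2; 34 MB remain.
Put 89 MB in memory block 3; 39 MB remain.
Put 27 MB in memory block 3; 12 MB remain.
Put 32 MB in memory block 4; 96 MB remain.
Put 38 MB in memory block 4; 58 MB remain.
Put 77 MB in memory block 5; 51 MB remain.
Put 73 MB in memory block 6; 55 MB remain.
Put 14 MB in memory block 6; 41 MB remain.
6 memory blocks × 128 MB = 768 MB; used 552 MB; unused 216 MB.

216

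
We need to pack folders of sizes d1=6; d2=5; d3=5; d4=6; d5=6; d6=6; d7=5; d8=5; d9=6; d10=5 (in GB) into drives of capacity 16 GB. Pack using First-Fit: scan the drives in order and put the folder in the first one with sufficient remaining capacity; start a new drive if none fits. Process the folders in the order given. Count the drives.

d1 (6 GB) → drive 1 (remaining 10 GB)
d2 (5 GB) → drive 1 (remaining 5 GB)
d3 (5 GB) → drive 1 (remaining 0 GB)
d4 (6 GB) → drive 2 (remaining 10 GB)
d5 (6 GB) → drive 2 (remaining 4 GB)
d6 (6 GB) → drive 3 (remaining 10 GB)
d7 (5 GB) → drive 3 (remaining 5 GB)
d8 (5 GB) → drive 3 (remaining 0 GB)
d9 (6 GB) → drive 4 (remaining 10 GB)
d10 (5 GB) → drive 4 (remaining 5 GB)
Final drives: [6,5,5] [6,6] [6,5,5] [6,5].

4 drives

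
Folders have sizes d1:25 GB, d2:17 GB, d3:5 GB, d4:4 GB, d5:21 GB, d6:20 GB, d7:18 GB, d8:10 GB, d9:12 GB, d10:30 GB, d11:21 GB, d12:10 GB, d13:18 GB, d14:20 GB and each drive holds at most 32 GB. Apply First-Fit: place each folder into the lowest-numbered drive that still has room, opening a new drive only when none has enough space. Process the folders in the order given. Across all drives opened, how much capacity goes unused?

57

d1 (25 GB) → drive 1 (remaining 7 GB)
d2 (17 GB) → drive 2 (remaining 15 GB)
d3 (5 GB) → drive 1 (remaining 2 GB)
d4 (4 GB) → drive 2 (remaining 11 GB)
d5 (21 GB) → drive 3 (remaining 11 GB)
d6 (20 GB) → drive 4 (remaining 12 GB)
d7 (18 GB) → drive 5 (remaining 14 GB)
d8 (10 GB) → drive 2 (remaining 1 GB)
d9 (12 GB) → drive 4 (remaining 0 GB)
d10 (30 GB) → drive 6 (remaining 2 GB)
d11 (21 GB) → drive 7 (remaining 11 GB)
d12 (10 GB) → drive 3 (remaining 1 GB)
d13 (18 GB) → drive 8 (remaining 14 GB)
d14 (20 GB) → drive 9 (remaining 12 GB)
9 drives × 32 GB = 288 GB; used 231 GB; unused 57 GB.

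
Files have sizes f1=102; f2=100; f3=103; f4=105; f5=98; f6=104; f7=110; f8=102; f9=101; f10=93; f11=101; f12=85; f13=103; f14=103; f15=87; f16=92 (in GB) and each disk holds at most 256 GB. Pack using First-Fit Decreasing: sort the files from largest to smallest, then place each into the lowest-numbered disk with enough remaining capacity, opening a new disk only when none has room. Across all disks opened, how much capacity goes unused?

459

Sorted descending: 110, 105, 104, 103, 103, 103, 102, 102, 101, 101, 100, 98, 93, 92, 87, 85.
Put 110 GB in disk 1; 146 GB remain.
Put 105 GB in disk 1; 41 GB remain.
Put 104 GB in disk 2; 152 GB remain.
Put 103 GB in disk 2; 49 GB remain.
Put 103 GB in disk 3; 153 GB remain.
Put 103 GB in disk 3; 50 GB remain.
Put 102 GB in disk 4; 154 GB remain.
Put 102 GB in disk 4; 52 GB remain.
Put 101 GB in disk 5; 155 GB remain.
Put 101 GB in disk 5; 54 GB remain.
Put 100 GB in disk 6; 156 GB remain.
Put 98 GB in disk 6; 58 GB remain.
Put 93 GB in disk 7; 163 GB remain.
Put 92 GB in disk 7; 71 GB remain.
Put 87 GB in disk 8; 169 GB remain.
Put 85 GB in disk 8; 84 GB remain.
8 disks × 256 GB = 2048 GB; used 1589 GB; unused 459 GB.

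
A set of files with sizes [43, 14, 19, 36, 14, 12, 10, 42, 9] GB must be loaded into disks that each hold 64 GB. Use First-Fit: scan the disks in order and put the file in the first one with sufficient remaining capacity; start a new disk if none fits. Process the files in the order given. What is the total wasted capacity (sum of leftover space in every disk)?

57

disk 1: place 43 GB, 21 GB left
disk 1: place 14 GB, 7 GB left
disk 2: place 19 GB, 45 GB left
disk 2: place 36 GB, 9 GB left
disk 3: place 14 GB, 50 GB left
disk 3: place 12 GB, 38 GB left
disk 3: place 10 GB, 28 GB left
disk 4: place 42 GB, 22 GB left
disk 2: place 9 GB, 0 GB left
4 disks × 64 GB = 256 GB; used 199 GB; unused 57 GB.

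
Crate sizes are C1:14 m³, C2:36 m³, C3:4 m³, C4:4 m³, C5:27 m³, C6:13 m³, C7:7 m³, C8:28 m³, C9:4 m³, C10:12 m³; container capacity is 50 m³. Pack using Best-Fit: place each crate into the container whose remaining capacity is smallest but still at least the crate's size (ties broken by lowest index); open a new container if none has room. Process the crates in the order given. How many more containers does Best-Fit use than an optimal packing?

1

Best-Fit: [14,36] [4,4,27,13] [7,28,4] [12] → 4 containers.
Total size 149 m³; any packing needs at least ⌈149/50⌉ = 3 containers.
An optimal packing achieves that bound: [36,14] [28,13,4,4] [27,12,7,4] → 3 containers.
Excess: 4 − 3 = 1.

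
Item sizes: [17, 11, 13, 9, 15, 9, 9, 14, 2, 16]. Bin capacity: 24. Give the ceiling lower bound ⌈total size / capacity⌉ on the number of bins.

Total size = 17 + 11 + 13 + 9 + 15 + 9 + 9 + 14 + 2 + 16 = 115.
⌈115 / 24⌉ = 5.

5 bins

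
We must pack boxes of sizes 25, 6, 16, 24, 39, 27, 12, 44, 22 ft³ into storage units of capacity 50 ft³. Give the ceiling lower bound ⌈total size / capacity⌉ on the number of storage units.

5 storage units

Total size = 25 + 6 + 16 + 24 + 39 + 27 + 12 + 44 + 22 = 215 ft³.
⌈215 / 50⌉ = 5.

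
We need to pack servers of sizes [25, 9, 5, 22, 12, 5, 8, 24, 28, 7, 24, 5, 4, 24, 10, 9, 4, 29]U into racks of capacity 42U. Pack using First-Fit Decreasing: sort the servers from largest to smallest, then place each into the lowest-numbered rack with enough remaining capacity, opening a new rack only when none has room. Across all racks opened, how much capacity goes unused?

Sorted descending: 29, 28, 25, 24, 24, 24, 22, 12, 10, 9, 9, 8, 7, 5, 5, 5, 4, 4.
Put 29U in rack 1; 13U remain.
Put 28U in rack 2; 14U remain.
Put 25U in rack 3; 17U remain.
Put 24U in rack 4; 18U remain.
Put 24U in rack 5; 18U remain.
Put 24U in rack 6; 18U remain.
Put 22U in rack 7; 20U remain.
Put 12U in rack 1; 1U remain.
Put 10U in rack 2; 4U remain.
Put 9U in rack 3; 8U remain.
Put 9U in rack 4; 9U remain.
Put 8U in rack 3; 0U remain.
Put 7U in rack 4; 2U remain.
Put 5U in rack 5; 13U remain.
Put 5U in rack 5; 8U remain.
Put 5U in rack 5; 3U remain.
Put 4U in rack 2; 0U remain.
Put 4U in rack 6; 14U remain.
7 racks × 42U = 294U; used 254U; unused 40U.

40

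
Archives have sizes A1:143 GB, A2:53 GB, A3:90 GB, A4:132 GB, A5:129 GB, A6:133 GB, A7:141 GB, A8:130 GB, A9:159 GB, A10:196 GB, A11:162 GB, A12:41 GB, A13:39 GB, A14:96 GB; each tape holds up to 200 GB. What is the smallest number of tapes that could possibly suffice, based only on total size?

Total size = 143 + 53 + 90 + 132 + 129 + 133 + 141 + 130 + 159 + 196 + 162 + 41 + 39 + 96 = 1644 GB.
⌈1644 / 200⌉ = 9.

9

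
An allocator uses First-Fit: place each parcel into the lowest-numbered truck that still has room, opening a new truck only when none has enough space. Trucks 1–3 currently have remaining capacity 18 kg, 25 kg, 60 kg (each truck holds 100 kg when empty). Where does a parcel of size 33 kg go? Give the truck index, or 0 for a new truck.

Trucks with room: truck 3 (60 kg).
The first with room is truck 3.

3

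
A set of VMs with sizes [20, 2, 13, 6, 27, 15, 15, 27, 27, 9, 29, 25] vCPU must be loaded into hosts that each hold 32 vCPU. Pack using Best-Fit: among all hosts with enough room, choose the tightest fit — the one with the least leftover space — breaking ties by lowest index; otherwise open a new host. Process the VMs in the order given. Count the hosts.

host 1: place 20 vCPU, 12 vCPU left
host 1: place 2 vCPU, 10 vCPU left
host 2: place 13 vCPU, 19 vCPU left
host 1: place 6 vCPU, 4 vCPU left
host 3: place 27 vCPU, 5 vCPU left
host 2: place 15 vCPU, 4 vCPU left
host 4: place 15 vCPU, 17 vCPU left
host 5: place 27 vCPU, 5 vCPU left
host 6: place 27 vCPU, 5 vCPU left
host 4: place 9 vCPU, 8 vCPU left
host 7: place 29 vCPU, 3 vCPU left
host 8: place 25 vCPU, 7 vCPU left

8 hosts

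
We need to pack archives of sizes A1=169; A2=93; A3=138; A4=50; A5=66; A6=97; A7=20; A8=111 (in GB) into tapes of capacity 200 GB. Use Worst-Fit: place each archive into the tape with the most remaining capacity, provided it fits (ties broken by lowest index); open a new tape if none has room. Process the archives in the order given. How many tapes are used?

tape 1: place A1 (169 GB), 31 GB left
tape 2: place A2 (93 GB), 107 GB left
tape 3: place A3 (138 GB), 62 GB left
tape 2: place A4 (50 GB), 57 GB left
tape 4: place A5 (66 GB), 134 GB left
tape 4: place A6 (97 GB), 37 GB left
tape 3: place A7 (20 GB), 42 GB left
tape 5: place A8 (111 GB), 89 GB left
Final tapes: [169] [93,50] [138,20] [66,97] [111].

5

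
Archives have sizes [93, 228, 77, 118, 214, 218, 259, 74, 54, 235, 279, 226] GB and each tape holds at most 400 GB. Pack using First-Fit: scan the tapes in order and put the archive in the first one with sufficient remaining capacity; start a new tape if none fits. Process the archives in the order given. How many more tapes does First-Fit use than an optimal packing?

First-Fit: [93,228,77] [118,214,54] [218,74] [259] [235] [279] [226] → 7 tapes.
7 archives exceed 200 GB (half the capacity), and no two of those can share a tape, so at least 7 tapes are needed.
So 7 is already optimal.

0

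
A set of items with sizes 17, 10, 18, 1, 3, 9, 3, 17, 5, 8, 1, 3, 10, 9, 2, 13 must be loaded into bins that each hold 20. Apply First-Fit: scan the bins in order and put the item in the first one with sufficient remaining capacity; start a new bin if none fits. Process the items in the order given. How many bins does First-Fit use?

17 → bin 1 (remaining 3)
10 → bin 2 (remaining 10)
18 → bin 3 (remaining 2)
1 → bin 1 (remaining 2)
3 → bin 2 (remaining 7)
9 → bin 4 (remaining 11)
3 → bin 2 (remaining 4)
17 → bin 5 (remaining 3)
5 → bin 4 (remaining 6)
8 → bin 6 (remaining 12)
1 → bin 1 (remaining 1)
3 → bin 2 (remaining 1)
10 → bin 6 (remaining 2)
9 → bin 7 (remaining 11)
2 → bin 3 (remaining 0)
13 → bin 8 (remaining 7)

8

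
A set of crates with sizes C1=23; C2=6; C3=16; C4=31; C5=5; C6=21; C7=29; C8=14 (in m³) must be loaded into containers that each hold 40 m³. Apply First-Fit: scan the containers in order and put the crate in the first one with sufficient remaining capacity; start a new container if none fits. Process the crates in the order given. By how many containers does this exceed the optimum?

First-Fit: [23,6,5] [16,21] [31] [29] [14] → 5 containers.
Total size 145 m³; any packing needs at least ⌈145/40⌉ = 4 containers.
An optimal packing achieves that bound: [31,6] [29,5] [23,16] [21,14] → 4 containers.
Excess: 5 − 4 = 1.

1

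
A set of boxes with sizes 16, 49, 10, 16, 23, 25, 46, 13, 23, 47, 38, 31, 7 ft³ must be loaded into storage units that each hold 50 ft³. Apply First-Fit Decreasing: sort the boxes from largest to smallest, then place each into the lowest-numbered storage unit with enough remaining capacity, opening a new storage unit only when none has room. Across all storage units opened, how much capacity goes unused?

Sorted descending: 49, 47, 46, 38, 31, 25, 23, 23, 16, 16, 13, 10, 7.
storage unit 1: place 49 ft³, 1 ft³ left
storage unit 2: place 47 ft³, 3 ft³ left
storage unit 3: place 46 ft³, 4 ft³ left
storage unit 4: place 38 ft³, 12 ft³ left
storage unit 5: place 31 ft³, 19 ft³ left
storage unit 6: place 25 ft³, 25 ft³ left
storage unit 6: place 23 ft³, 2 ft³ left
storage unit 7: place 23 ft³, 27 ft³ left
storage unit 5: place 16 ft³, 3 ft³ left
storage unit 7: place 16 ft³, 11 ft³ left
storage unit 8: place 13 ft³, 37 ft³ left
storage unit 4: place 10 ft³, 2 ft³ left
storage unit 7: place 7 ft³, 4 ft³ left
8 storage units × 50 ft³ = 400 ft³; used 344 ft³; unused 56 ft³.

56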